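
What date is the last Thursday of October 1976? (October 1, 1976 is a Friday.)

October 28, 1976

October 1976 begins on a Friday, so the first Thursday is October 7 (6 days later).
October 1976 has 31 days. Adding weeks: 7, 14, 21, 28 — the last one ≤ 31 is the 28th.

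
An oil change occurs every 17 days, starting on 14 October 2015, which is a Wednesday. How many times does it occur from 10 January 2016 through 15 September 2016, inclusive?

Occurrences land 17·i days after 14 October 2015 for i = 0, 1, 2, …
10 January 2016 is 88 days after the start; 88 ÷ 17 = 5 remainder 3; since the remainder is 3, round up to i = 6. First occurrence in the window: #7 on 24 January 2016 (6×17 = 102 days in).
15 September 2016 is 337 days after the start; 337 ÷ 17 = 19 remainder 14. Last occurrence in the window: #20 on 1 September 2016.
Occurrences #7 through #20: 14 in total.

14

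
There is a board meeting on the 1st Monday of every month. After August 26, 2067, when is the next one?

August 2067 starts on a Monday, so its 1st Monday is August 1, 2067.
That is not after August 26, 2067, so look at September 2067.
September 2067 starts on a Thursday, so its 1st Monday is September 5, 2067 (4 days in).

September 5, 2067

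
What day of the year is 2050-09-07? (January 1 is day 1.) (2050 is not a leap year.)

Days in months before September: 31 + 28 + 31 + 30 + 31 + 30 + 31 + 31 = 243.
Plus 7 days into September → day 250.

250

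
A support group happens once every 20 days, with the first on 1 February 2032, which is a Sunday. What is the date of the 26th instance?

15 June 2033

The 26th occurrence is 25 intervals after the first: 25 × 20 = 500 days after 1 February 2032.
February has 29 days — 28 days to the end of February leaves 472.
From end of February to end of 2032 is 306 days (166 left).
January has 31 days (135 left).
February has 28 days (107 left).
March has 31 days (76 left).
April has 30 days (46 left).
May has 31 days (15 left).
15 days into June → 15 June 2033.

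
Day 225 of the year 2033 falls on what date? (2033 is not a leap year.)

January has 31 days (225 − 31 = 194 remain).
February has 28 days (194 − 28 = 166 remain).
March has 31 days (166 − 31 = 135 remain).
April has 30 days (135 − 30 = 105 remain).
May has 31 days (105 − 31 = 74 remain).
June has 30 days (74 − 30 = 44 remain).
July has 31 days (44 − 31 = 13 remain).
13 into August → August 13.

13 August 2033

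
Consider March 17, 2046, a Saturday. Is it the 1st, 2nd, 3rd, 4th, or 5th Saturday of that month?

Day 17 falls in week ⌈17/7⌉ of the month.
Days 1–7 hold the 1st Saturday, 8–14 the 2nd, 15–21 the 3rd, 22–28 the 4th, 29–31 the 5th.
17 is in the range for the 3rd.

3rd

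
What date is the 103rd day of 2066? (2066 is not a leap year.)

13 April 2066

January has 31 days (103 − 31 = 72 remain).
February has 28 days (72 − 28 = 44 remain).
March has 31 days (44 − 31 = 13 remain).
13 into April → April 13.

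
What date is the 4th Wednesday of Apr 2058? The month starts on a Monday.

Apr 24, 2058

Apr 2058 begins on a Monday, so the first Wednesday is Apr 3 (2 days later).
The 4th Wednesday is 3 weeks later: 3 + 21 = 24.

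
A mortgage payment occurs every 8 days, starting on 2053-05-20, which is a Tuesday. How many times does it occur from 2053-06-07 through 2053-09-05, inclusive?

Occurrences land 8·i days after 2053-05-20 for i = 0, 1, 2, …
2053-06-07 is 18 days after the start; 18 ÷ 8 = 2 remainder 2; since the remainder is 2, round up to i = 3. First occurrence in the window: #4 on 2053-06-13 (3×8 = 24 days in).
2053-09-05 is 108 days after the start; 108 ÷ 8 = 13 remainder 4. Last occurrence in the window: #14 on 2053-09-01.
Occurrences #4 through #14: 11 in total.

11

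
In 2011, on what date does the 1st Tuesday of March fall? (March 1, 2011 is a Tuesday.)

March 2011 begins on a Tuesday, so the first Tuesday is March 1.

2011-03-01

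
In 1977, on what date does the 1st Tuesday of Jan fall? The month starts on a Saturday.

Jan 1977 begins on a Saturday, so the first Tuesday is Jan 4 (3 days later).

Jan 4, 1977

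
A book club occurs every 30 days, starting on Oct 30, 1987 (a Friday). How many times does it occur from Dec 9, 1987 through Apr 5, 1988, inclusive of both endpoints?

4

Occurrences land 30·i days after Oct 30, 1987 for i = 0, 1, 2, …
Dec 9, 1987 is 40 days after the start; 40 ÷ 30 = 1 remainder 10; since the remainder is 10, round up to i = 2. First occurrence in the window: #3 on Dec 29, 1987 (2×30 = 60 days in).
Apr 5, 1988 is 158 days after the start; 158 ÷ 30 = 5 remainder 8. Last occurrence in the window: #6 on Mar 28, 1988.
Occurrences #3 through #6: 4 in total.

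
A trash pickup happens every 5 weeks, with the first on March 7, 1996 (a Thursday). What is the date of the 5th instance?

July 25, 1996

The 5th occurrence is 4 intervals after the first: 4 × 35 = 140 days after March 7, 1996.
March has 31 days — 24 days to the end of March leaves 116.
April has 30 days (86 left).
May has 31 days (55 left).
June has 30 days (25 left).
25 days into July → July 25, 1996.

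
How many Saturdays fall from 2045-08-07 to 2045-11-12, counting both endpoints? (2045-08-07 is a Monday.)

14

2045-08-07 is a Monday; the first Saturday on or after it is 2045-08-12 (5 days later).
From 2045-08-12 to 2045-11-12: 19 + 30 + 31 + 12 = 92 days (rest of August, September, October, November).
92 ÷ 7 = 13 full weeks with remainder 1, so 13 more Saturdays after the first → 14.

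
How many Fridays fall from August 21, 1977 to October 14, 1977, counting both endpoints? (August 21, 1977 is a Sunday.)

8

August 21, 1977 is a Sunday; the first Friday on or after it is August 26, 1977 (5 days later).
From August 26, 1977 to October 14, 1977: 5 + 30 + 14 = 49 days (rest of August, September, October).
49 ÷ 7 = 7 full weeks with remainder 0, so 7 more Fridays after the first → 8.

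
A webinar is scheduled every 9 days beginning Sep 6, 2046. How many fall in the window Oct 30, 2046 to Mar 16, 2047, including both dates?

Occurrences land 9·i days after Sep 6, 2046 for i = 0, 1, 2, …
Oct 30, 2046 is 54 days after the start; 54 ÷ 9 = 6 remainder 0. First occurrence in the window: #7 on Oct 30, 2046 (6×9 = 54 days in).
Mar 16, 2047 is 191 days after the start; 191 ÷ 9 = 21 remainder 2. Last occurrence in the window: #22 on Mar 14, 2047.
Occurrences #7 through #22: 16 in total.

16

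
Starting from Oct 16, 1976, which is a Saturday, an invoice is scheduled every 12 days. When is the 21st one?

The 21st occurrence is 20 intervals after the first: 20 × 12 = 240 days after Oct 16, 1976.
Oct has 31 days — 15 days to the end of Oct leaves 225.
Nov has 30 days (195 left).
Dec has 31 days (164 left).
Jan has 31 days (133 left).
Feb has 28 days (105 left).
Mar has 31 days (74 left).
Apr has 30 days (44 left).
May has 31 days (13 left).
13 days into Jun → Jun 13, 1977.

Jun 13, 1977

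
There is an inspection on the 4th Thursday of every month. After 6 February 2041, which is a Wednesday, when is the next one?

28 February 2041

February 2041 starts on a Friday; its first Thursday is the 7th, so the 4th Thursday is the 28th — 28 February 2041.
28 February 2041 is after 6 February 2041, so that is the next one.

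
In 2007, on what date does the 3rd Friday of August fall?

August 2007 begins on a Wednesday, so the first Friday is August 3 (2 days later).
The 3rd Friday is 2 weeks later: 3 + 14 = 17.

2007-08-17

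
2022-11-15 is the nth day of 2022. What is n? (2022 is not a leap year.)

319

Days in months before November: 31 + 28 + 31 + 30 + 31 + 30 + 31 + 31 + 30 + 31 = 304.
Plus 15 days into November → day 319.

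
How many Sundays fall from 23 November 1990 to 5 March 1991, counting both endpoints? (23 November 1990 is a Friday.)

23 November 1990 is a Friday; the first Sunday on or after it is 25 November 1990 (2 days later).
From 25 November 1990 to 5 March 1991: 5 + 31 + 31 + 28 + 5 = 100 days (rest of November, December, January, February, March).
100 ÷ 7 = 14 full weeks with remainder 2, so 14 more Sundays after the first → 15.

15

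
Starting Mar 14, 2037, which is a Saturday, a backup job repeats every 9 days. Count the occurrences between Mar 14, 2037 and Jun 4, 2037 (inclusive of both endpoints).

10

Occurrences land 9·i days after Mar 14, 2037 for i = 0, 1, 2, …
The window opens on the start date, so the first occurrence inside is #1 on Mar 14, 2037.
Jun 4, 2037 is 82 days after the start; 82 ÷ 9 = 9 remainder 1. Last occurrence in the window: #10 on Jun 3, 2037.
Occurrences #1 through #10: 10 in total.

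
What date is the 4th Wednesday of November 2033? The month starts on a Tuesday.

23 November 2033

November 2033 begins on a Tuesday, so the first Wednesday is November 2 (1 day later).
The 4th Wednesday is 3 weeks later: 2 + 21 = 23.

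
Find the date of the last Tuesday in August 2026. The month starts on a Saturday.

August 25, 2026

August 2026 begins on a Saturday, so the first Tuesday is August 4 (3 days later).
August 2026 has 31 days. Adding weeks: 4, 11, 18, 25 — the last one ≤ 31 is the 25th.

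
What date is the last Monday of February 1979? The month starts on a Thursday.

February 1979 begins on a Thursday, so the first Monday is February 5 (4 days later).
February 1979 has 28 days. Adding weeks: 5, 12, 19, 26 — the last one ≤ 28 is the 26th.

1979-02-26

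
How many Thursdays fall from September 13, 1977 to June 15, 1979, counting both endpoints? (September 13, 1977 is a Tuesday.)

September 13, 1977 is a Tuesday; the first Thursday on or after it is September 15, 1977 (2 days later).
From September 15, 1977 to June 15, 1979: 107 + 365 + 166 = 638 days (rest of 1977, 1978, to June 15, 1979 in 1979).
638 ÷ 7 = 91 full weeks with remainder 1, so 91 more Thursdays after the first → 92.

92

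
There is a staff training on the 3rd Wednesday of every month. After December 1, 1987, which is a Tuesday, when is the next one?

December 16, 1987

December 1987 starts on a Tuesday; its first Wednesday is the 2nd, so the 3rd Wednesday is the 16th — December 16, 1987.
December 16, 1987 is after December 1, 1987, so that is the next one.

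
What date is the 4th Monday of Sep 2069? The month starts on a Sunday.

Sep 23, 2069

Sep 2069 begins on a Sunday, so the first Monday is Sep 2 (1 day later).
The 4th Monday is 3 weeks later: 2 + 21 = 23.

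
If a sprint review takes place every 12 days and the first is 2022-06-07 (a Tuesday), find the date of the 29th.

The 29th occurrence is 28 intervals after the first: 28 × 12 = 336 days after 2022-06-07.
June has 30 days — 23 days to the end of June leaves 313.
July has 31 days (282 left).
August has 31 days (251 left).
September has 30 days (221 left).
October has 31 days (190 left).
November has 30 days (160 left).
December has 31 days (129 left).
January has 31 days (98 left).
February has 28 days (70 left).
March has 31 days (39 left).
April has 30 days (9 left).
9 days into May → 2023-05-09.

2023-05-09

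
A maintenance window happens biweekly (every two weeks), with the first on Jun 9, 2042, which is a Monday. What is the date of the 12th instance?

The 12th occurrence is 11 intervals after the first: 11 × 14 = 154 days after Jun 9, 2042.
Jun has 30 days — 21 days to the end of Jun leaves 133.
Jul has 31 days (102 left).
Aug has 31 days (71 left).
Sep has 30 days (41 left).
Oct has 31 days (10 left).
10 days into Nov → Nov 10, 2042.

Nov 10, 2042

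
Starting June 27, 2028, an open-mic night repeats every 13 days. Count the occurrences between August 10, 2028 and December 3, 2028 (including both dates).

Occurrences land 13·i days after June 27, 2028 for i = 0, 1, 2, …
August 10, 2028 is 44 days after the start; 44 ÷ 13 = 3 remainder 5; since the remainder is 5, round up to i = 4. First occurrence in the window: #5 on August 18, 2028 (4×13 = 52 days in).
December 3, 2028 is 159 days after the start; 159 ÷ 13 = 12 remainder 3. Last occurrence in the window: #13 on November 30, 2028.
Occurrences #5 through #13: 9 in total.

9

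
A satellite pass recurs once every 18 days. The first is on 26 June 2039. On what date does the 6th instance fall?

The 6th occurrence is 5 intervals after the first: 5 × 18 = 90 days after 26 June 2039.
June has 30 days — 4 days to the end of June leaves 86.
July has 31 days (55 left).
August has 31 days (24 left).
24 days into September → 24 September 2039.

24 September 2039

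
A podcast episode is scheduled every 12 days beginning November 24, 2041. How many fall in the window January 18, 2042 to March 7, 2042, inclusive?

4

Occurrences land 12·i days after November 24, 2041 for i = 0, 1, 2, …
January 18, 2042 is 55 days after the start; 55 ÷ 12 = 4 remainder 7; since the remainder is 7, round up to i = 5. First occurrence in the window: #6 on January 23, 2042 (5×12 = 60 days in).
March 7, 2042 is 103 days after the start; 103 ÷ 12 = 8 remainder 7. Last occurrence in the window: #9 on February 28, 2042.
Occurrences #6 through #9: 4 in total.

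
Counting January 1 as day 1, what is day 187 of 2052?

Jan has 31 days (187 − 31 = 156 remain).
Feb has 29 days (156 − 29 = 127 remain).
Mar has 31 days (127 − 31 = 96 remain).
Apr has 30 days (96 − 30 = 66 remain).
May has 31 days (66 − 31 = 35 remain).
Jun has 30 days (35 − 30 = 5 remain).
5 into Jul → Jul 5.

Jul 5, 2052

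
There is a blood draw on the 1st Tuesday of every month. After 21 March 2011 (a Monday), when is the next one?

March 2011 starts on a Tuesday, so its 1st Tuesday is 1 March 2011.
That is not after 21 March 2011, so look at April 2011.
April 2011 starts on a Friday, so its 1st Tuesday is 5 April 2011 (4 days in).

5 April 2011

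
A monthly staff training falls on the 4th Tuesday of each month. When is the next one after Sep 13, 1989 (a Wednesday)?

Sep 26, 1989

Sep 1989 starts on a Friday; its first Tuesday is the 5th, so the 4th Tuesday is the 26th — Sep 26, 1989.
Sep 26, 1989 is after Sep 13, 1989, so that is the next one.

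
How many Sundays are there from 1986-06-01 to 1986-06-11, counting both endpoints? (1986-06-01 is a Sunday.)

1986-06-01 is a Sunday; the first Sunday on or after it is 1986-06-01.
From 1986-06-01 to 1986-06-11 is 11 − 1 = 10 days.
10 ÷ 7 = 1 full weeks with remainder 3, so 1 more Sundays after the first → 2.

2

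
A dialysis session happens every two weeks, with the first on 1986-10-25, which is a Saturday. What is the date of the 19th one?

The 19th occurrence is 18 intervals after the first: 18 × 14 = 252 days after 1986-10-25.
October has 31 days — 6 days to the end of October leaves 246.
November has 30 days (216 left).
December has 31 days (185 left).
January has 31 days (154 left).
February has 28 days (126 left).
March has 31 days (95 left).
April has 30 days (65 left).
May has 31 days (34 left).
June has 30 days (4 left).
4 days into July → 1987-07-04.

1987-07-04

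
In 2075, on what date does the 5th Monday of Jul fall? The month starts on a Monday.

Jul 2075 begins on a Monday, so the first Monday is Jul 1.
The 5th Monday is 4 weeks later: 1 + 28 = 29.

Jul 29, 2075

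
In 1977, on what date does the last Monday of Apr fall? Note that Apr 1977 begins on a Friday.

Apr 1977 begins on a Friday, so the first Monday is Apr 4 (3 days later).
Apr 1977 has 30 days. Adding weeks: 4, 11, 18, 25 — the last one ≤ 30 is the 25th.

Apr 25, 1977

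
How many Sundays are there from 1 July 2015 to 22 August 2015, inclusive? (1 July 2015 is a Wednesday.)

7

1 July 2015 is a Wednesday; the first Sunday on or after it is 5 July 2015 (4 days later).
From 5 July 2015 to 22 August 2015: 26 + 22 = 48 days (rest of July, August).
48 ÷ 7 = 6 full weeks with remainder 6, so 6 more Sundays after the first → 7.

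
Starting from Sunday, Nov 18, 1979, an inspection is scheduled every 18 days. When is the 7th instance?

Mar 5, 1980

The 7th occurrence is 6 intervals after the first: 6 × 18 = 108 days after Nov 18, 1979.
Nov has 30 days — 12 days to the end of Nov leaves 96.
Dec has 31 days (65 left).
Jan has 31 days (34 left).
Feb has 29 days (5 left).
5 days into Mar → Mar 5, 1980.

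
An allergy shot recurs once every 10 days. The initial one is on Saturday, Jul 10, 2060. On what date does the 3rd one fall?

Jul 30, 2060

The 3rd occurrence is 2 intervals after the first: 2 × 10 = 20 days after Jul 10, 2060.
20 days later is Jul 30, 2060.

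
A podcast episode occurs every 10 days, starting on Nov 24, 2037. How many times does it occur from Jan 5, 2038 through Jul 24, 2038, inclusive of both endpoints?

Occurrences land 10·i days after Nov 24, 2037 for i = 0, 1, 2, …
Jan 5, 2038 is 42 days after the start; 42 ÷ 10 = 4 remainder 2; since the remainder is 2, round up to i = 5. First occurrence in the window: #6 on Jan 13, 2038 (5×10 = 50 days in).
Jul 24, 2038 is 242 days after the start; 242 ÷ 10 = 24 remainder 2. Last occurrence in the window: #25 on Jul 22, 2038.
Occurrences #6 through #25: 20 in total.

20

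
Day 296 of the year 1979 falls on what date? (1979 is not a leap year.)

January has 31 days (296 − 31 = 265 remain).
February has 28 days (265 − 28 = 237 remain).
March has 31 days (237 − 31 = 206 remain).
April has 30 days (206 − 30 = 176 remain).
May has 31 days (176 − 31 = 145 remain).
June has 30 days (145 − 30 = 115 remain).
July has 31 days (115 − 31 = 84 remain).
August has 31 days (84 − 31 = 53 remain).
September has 30 days (53 − 30 = 23 remain).
23 into October → October 23.

23 October 1979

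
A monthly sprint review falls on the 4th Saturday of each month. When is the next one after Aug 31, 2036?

Sep 27, 2036

Aug 2036 starts on a Friday; its first Saturday is the 2nd, so the 4th Saturday is the 23rd — Aug 23, 2036.
That is not after Aug 31, 2036, so look at Sep 2036.
Sep 2036 starts on a Monday; its first Saturday is the 6th, so the 4th Saturday is the 27th — Sep 27, 2036.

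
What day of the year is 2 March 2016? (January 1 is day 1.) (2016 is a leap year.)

Days in months before March: 31 + 29 = 60.
Plus 2 days into March → day 62.

62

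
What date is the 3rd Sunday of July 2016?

July 2016 begins on a Friday, so the first Sunday is July 3 (2 days later).
The 3rd Sunday is 2 weeks later: 3 + 14 = 17.

2016-07-17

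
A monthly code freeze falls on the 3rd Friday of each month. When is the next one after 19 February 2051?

17 March 2051

February 2051 starts on a Wednesday; its first Friday is the 3rd, so the 3rd Friday is the 17th — 17 February 2051.
That is not after 19 February 2051, so look at March 2051.
March 2051 starts on a Wednesday; its first Friday is the 3rd, so the 3rd Friday is the 17th — 17 March 2051.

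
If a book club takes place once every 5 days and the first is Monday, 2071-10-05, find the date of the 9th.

2071-11-14

The 9th occurrence is 8 intervals after the first: 8 × 5 = 40 days after 2071-10-05.
October has 31 days — 26 days to the end of October leaves 14.
14 days into November → 2071-11-14.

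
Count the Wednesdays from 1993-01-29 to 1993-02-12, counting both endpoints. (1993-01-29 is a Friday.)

2

1993-01-29 is a Friday; the first Wednesday on or after it is 1993-02-03 (5 days later).
From 1993-02-03 to 1993-02-12 is 12 − 3 = 9 days.
9 ÷ 7 = 1 full weeks with remainder 2, so 1 more Wednesdays after the first → 2.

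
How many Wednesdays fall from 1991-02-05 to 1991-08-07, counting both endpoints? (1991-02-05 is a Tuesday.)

27

1991-02-05 is a Tuesday; the first Wednesday on or after it is 1991-02-06 (1 day later).
From 1991-02-06 to 1991-08-07: 22 + 31 + 30 + 31 + 30 + 31 + 7 = 182 days (rest of February, March, April, May, June, July, August).
182 ÷ 7 = 26 full weeks with remainder 0, so 26 more Wednesdays after the first → 27.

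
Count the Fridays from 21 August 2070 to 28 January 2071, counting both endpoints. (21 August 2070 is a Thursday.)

21 August 2070 is a Thursday; the first Friday on or after it is 22 August 2070 (1 day later).
From 22 August 2070 to 28 January 2071: 9 + 30 + 31 + 30 + 31 + 28 = 159 days (rest of August, September, October, November, December, January).
159 ÷ 7 = 22 full weeks with remainder 5, so 22 more Fridays after the first → 23.

23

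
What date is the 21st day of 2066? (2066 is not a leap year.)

21 into January → January 21.

January 21, 2066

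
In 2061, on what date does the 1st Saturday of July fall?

The first Saturday of July 2061 is July 2.

2061-07-02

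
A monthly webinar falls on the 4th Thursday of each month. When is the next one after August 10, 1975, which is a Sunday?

August 1975 starts on a Friday; its first Thursday is the 7th, so the 4th Thursday is the 28th — August 28, 1975.
August 28, 1975 is after August 10, 1975, so that is the next one.

August 28, 1975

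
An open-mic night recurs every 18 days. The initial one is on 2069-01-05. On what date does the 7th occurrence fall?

2069-04-23

The 7th occurrence is 6 intervals after the first: 6 × 18 = 108 days after 2069-01-05.
January has 31 days — 26 days to the end of January leaves 82.
February has 28 days (54 left).
March has 31 days (23 left).
23 days into April → 2069-04-23.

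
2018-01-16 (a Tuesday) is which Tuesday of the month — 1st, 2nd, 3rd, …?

3rd

Day 16 falls in week ⌈16/7⌉ of the month.
Days 1–7 hold the 1st Tuesday, 8–14 the 2nd, 15–21 the 3rd, 22–28 the 4th, 29–31 the 5th.
16 is in the range for the 3rd.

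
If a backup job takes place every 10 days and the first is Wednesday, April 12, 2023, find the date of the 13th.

The 13th occurrence is 12 intervals after the first: 12 × 10 = 120 days after April 12, 2023.
April has 30 days — 18 days to the end of April leaves 102.
May has 31 days (71 left).
June has 30 days (41 left).
July has 31 days (10 left).
10 days into August → August 10, 2023.

August 10, 2023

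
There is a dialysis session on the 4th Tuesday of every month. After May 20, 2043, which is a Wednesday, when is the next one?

May 26, 2043

May 2043 starts on a Friday; its first Tuesday is the 5th, so the 4th Tuesday is the 26th — May 26, 2043.
May 26, 2043 is after May 20, 2043, so that is the next one.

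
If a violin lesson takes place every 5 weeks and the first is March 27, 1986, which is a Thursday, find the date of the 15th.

July 30, 1987

The 15th occurrence is 14 intervals after the first: 14 × 35 = 490 days after March 27, 1986.
March has 31 days — 4 days to the end of March leaves 486.
From end of March to end of 1986 is 275 days (211 left).
January has 31 days (180 left).
February has 28 days (152 left).
March has 31 days (121 left).
April has 30 days (91 left).
May has 31 days (60 left).
June has 30 days (30 left).
30 days into July → July 30, 1987.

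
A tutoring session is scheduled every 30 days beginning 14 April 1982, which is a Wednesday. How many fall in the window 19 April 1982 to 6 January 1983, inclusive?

Occurrences land 30·i days after 14 April 1982 for i = 0, 1, 2, …
19 April 1982 is 5 days after the start; 5 ÷ 30 = 0 remainder 5; since the remainder is 5, round up to i = 1. First occurrence in the window: #2 on 14 May 1982 (1×30 = 30 days in).
6 January 1983 is 267 days after the start; 267 ÷ 30 = 8 remainder 27. Last occurrence in the window: #9 on 10 December 1982.
Occurrences #2 through #9: 8 in total.

8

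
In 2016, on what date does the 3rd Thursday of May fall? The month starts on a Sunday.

19 May 2016

May 2016 begins on a Sunday, so the first Thursday is May 5 (4 days later).
The 3rd Thursday is 2 weeks later: 5 + 14 = 19.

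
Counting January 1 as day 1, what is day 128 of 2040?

7 May 2040

January has 31 days (128 − 31 = 97 remain).
February has 29 days (97 − 29 = 68 remain).
March has 31 days (68 − 31 = 37 remain).
April has 30 days (37 − 30 = 7 remain).
7 into May → May 7.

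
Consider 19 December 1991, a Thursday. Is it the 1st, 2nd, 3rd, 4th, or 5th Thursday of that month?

3rd

Day 19 falls in week ⌈19/7⌉ of the month.
Days 1–7 hold the 1st Thursday, 8–14 the 2nd, 15–21 the 3rd, 22–28 the 4th, 29–31 the 5th.
19 is in the range for the 3rd.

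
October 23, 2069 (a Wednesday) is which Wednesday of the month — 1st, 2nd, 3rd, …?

4th

Day 23 falls in week ⌈23/7⌉ of the month.
Days 1–7 hold the 1st Wednesday, 8–14 the 2nd, 15–21 the 3rd, 22–28 the 4th, 29–31 the 5th.
23 is in the range for the 4th.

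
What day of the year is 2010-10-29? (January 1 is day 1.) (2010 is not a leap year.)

Days in months before October: 31 + 28 + 31 + 30 + 31 + 30 + 31 + 31 + 30 = 273.
Plus 29 days into October → day 302.

302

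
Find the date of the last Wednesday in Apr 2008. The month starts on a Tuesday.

Apr 30, 2008

Apr 2008 begins on a Tuesday, so the first Wednesday is Apr 2 (1 day later).
Apr 2008 has 30 days. Adding weeks: 2, 9, 16, 23, 30 — the last one ≤ 30 is the 30th.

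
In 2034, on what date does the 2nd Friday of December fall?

The first Friday of December 2034 is December 1.
The 2nd Friday is 1 weeks later: 1 + 7 = 8.

December 8, 2034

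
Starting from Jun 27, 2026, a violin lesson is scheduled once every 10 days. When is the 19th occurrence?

Dec 24, 2026

The 19th occurrence is 18 intervals after the first: 18 × 10 = 180 days after Jun 27, 2026.
Jun has 30 days — 3 days to the end of Jun leaves 177.
Jul has 31 days (146 left).
Aug has 31 days (115 left).
Sep has 30 days (85 left).
Oct has 31 days (54 left).
Nov has 30 days (24 left).
24 days into Dec → Dec 24, 2026.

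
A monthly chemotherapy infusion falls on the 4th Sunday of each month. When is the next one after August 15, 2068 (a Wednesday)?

August 26, 2068

August 2068 starts on a Wednesday; its first Sunday is the 5th, so the 4th Sunday is the 26th — August 26, 2068.
August 26, 2068 is after August 15, 2068, so that is the next one.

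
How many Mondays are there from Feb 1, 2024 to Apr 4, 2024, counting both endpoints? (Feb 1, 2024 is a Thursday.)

Feb 1, 2024 is a Thursday; the first Monday on or after it is Feb 5, 2024 (4 days later).
From Feb 5, 2024 to Apr 4, 2024: 24 + 31 + 4 = 59 days (rest of Feb, Mar, Apr).
59 ÷ 7 = 8 full weeks with remainder 3, so 8 more Mondays after the first → 9.

9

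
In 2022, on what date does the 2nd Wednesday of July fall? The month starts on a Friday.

2022-07-13

July 2022 begins on a Friday, so the first Wednesday is July 6 (5 days later).
The 2nd Wednesday is 1 weeks later: 6 + 7 = 13.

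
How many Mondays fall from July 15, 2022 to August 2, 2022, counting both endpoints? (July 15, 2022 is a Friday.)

July 15, 2022 is a Friday; the first Monday on or after it is July 18, 2022 (3 days later).
From July 18, 2022 to August 2, 2022: 13 + 2 = 15 days (rest of July, August).
15 ÷ 7 = 2 full weeks with remainder 1, so 2 more Mondays after the first → 3.

3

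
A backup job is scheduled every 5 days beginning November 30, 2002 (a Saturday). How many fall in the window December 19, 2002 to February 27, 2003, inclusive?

14

Occurrences land 5·i days after November 30, 2002 for i = 0, 1, 2, …
December 19, 2002 is 19 days after the start; 19 ÷ 5 = 3 remainder 4; since the remainder is 4, round up to i = 4. First occurrence in the window: #5 on December 20, 2002 (4×5 = 20 days in).
February 27, 2003 is 89 days after the start; 89 ÷ 5 = 17 remainder 4. Last occurrence in the window: #18 on February 23, 2003.
Occurrences #5 through #18: 14 in total.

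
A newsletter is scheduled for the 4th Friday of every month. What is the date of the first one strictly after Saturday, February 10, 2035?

February 2035 starts on a Thursday; its first Friday is the 2nd, so the 4th Friday is the 23rd — February 23, 2035.
February 23, 2035 is after February 10, 2035, so that is the next one.

February 23, 2035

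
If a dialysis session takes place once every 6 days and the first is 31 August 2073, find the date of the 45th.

22 May 2074

The 45th occurrence is 44 intervals after the first: 44 × 6 = 264 days after 31 August 2073.
August has 31 days — 0 days to the end of August leaves 264.
September has 30 days (234 left).
October has 31 days (203 left).
November has 30 days (173 left).
December has 31 days (142 left).
January has 31 days (111 left).
February has 28 days (83 left).
March has 31 days (52 left).
April has 30 days (22 left).
22 days into May → 22 May 2074.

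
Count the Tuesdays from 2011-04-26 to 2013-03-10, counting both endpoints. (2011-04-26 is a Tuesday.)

2011-04-26 is a Tuesday; the first Tuesday on or after it is 2011-04-26.
From 2011-04-26 to 2013-03-10: 249 + 366 + 69 = 684 days (rest of 2011, 2012, to 2013-03-10 in 2013).
684 ÷ 7 = 97 full weeks with remainder 5, so 97 more Tuesdays after the first → 98.

98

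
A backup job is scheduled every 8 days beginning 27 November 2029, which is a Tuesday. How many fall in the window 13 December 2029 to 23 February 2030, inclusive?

10

Occurrences land 8·i days after 27 November 2029 for i = 0, 1, 2, …
13 December 2029 is 16 days after the start; 16 ÷ 8 = 2 remainder 0. First occurrence in the window: #3 on 13 December 2029 (2×8 = 16 days in).
23 February 2030 is 88 days after the start; 88 ÷ 8 = 11 remainder 0. Last occurrence in the window: #12 on 23 February 2030.
Occurrences #3 through #12: 10 in total.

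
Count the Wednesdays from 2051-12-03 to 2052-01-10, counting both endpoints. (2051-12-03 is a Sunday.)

2051-12-03 is a Sunday; the first Wednesday on or after it is 2051-12-06 (3 days later).
From 2051-12-06 to 2052-01-10: 25 + 10 = 35 days (rest of December, January).
35 ÷ 7 = 5 full weeks with remainder 0, so 5 more Wednesdays after the first → 6.

6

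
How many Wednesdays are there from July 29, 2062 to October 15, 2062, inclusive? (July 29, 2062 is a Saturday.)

11

July 29, 2062 is a Saturday; the first Wednesday on or after it is August 2, 2062 (4 days later).
From August 2, 2062 to October 15, 2062: 29 + 30 + 15 = 74 days (rest of August, September, October).
74 ÷ 7 = 10 full weeks with remainder 4, so 10 more Wednesdays after the first → 11.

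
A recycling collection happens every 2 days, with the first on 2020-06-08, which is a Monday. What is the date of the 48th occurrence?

The 48th occurrence is 47 intervals after the first: 47 × 2 = 94 days after 2020-06-08.
June has 30 days — 22 days to the end of June leaves 72.
July has 31 days (41 left).
August has 31 days (10 left).
10 days into September → 2020-09-10.

2020-09-10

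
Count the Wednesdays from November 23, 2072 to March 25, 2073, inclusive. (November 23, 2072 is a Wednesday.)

18

November 23, 2072 is a Wednesday; the first Wednesday on or after it is November 23, 2072.
From November 23, 2072 to March 25, 2073: 7 + 31 + 31 + 28 + 25 = 122 days (rest of November, December, January, February, March).
122 ÷ 7 = 17 full weeks with remainder 3, so 17 more Wednesdays after the first → 18.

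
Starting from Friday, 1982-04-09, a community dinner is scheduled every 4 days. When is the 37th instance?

1982-08-31

The 37th occurrence is 36 intervals after the first: 36 × 4 = 144 days after 1982-04-09.
April has 30 days — 21 days to the end of April leaves 123.
May has 31 days (92 left).
June has 30 days (62 left).
July has 31 days (31 left).
31 days into August → 1982-08-31.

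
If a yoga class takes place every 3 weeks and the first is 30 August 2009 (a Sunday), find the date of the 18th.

22 August 2010

The 18th occurrence is 17 intervals after the first: 17 × 21 = 357 days after 30 August 2009.
August has 31 days — 1 day to the end of August leaves 356.
September has 30 days (326 left).
October has 31 days (295 left).
November has 30 days (265 left).
December has 31 days (234 left).
January has 31 days (203 left).
February has 28 days (175 left).
March has 31 days (144 left).
April has 30 days (114 left).
May has 31 days (83 left).
June has 30 days (53 left).
July has 31 days (22 left).
22 days into August → 22 August 2010.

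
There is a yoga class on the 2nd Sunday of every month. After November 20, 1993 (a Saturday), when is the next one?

December 12, 1993

November 1993 starts on a Monday; its first Sunday is the 7th, so the 2nd Sunday is the 14th — November 14, 1993.
That is not after November 20, 1993, so look at December 1993.
December 1993 starts on a Wednesday; its first Sunday is the 5th, so the 2nd Sunday is the 12th — December 12, 1993.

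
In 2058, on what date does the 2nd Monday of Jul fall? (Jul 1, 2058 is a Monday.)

Jul 8, 2058

Jul 2058 begins on a Monday, so the first Monday is Jul 1.
The 2nd Monday is 1 weeks later: 1 + 7 = 8.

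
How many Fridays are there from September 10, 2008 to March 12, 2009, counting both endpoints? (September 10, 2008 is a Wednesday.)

September 10, 2008 is a Wednesday; the first Friday on or after it is September 12, 2008 (2 days later).
From September 12, 2008 to March 12, 2009: 18 + 31 + 30 + 31 + 31 + 28 + 12 = 181 days (rest of September, October, November, December, January, February, March).
181 ÷ 7 = 25 full weeks with remainder 6, so 25 more Fridays after the first → 26.

26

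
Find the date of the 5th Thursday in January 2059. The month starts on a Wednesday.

30 January 2059

January 2059 begins on a Wednesday, so the first Thursday is January 2 (1 day later).
The 5th Thursday is 4 weeks later: 2 + 28 = 30.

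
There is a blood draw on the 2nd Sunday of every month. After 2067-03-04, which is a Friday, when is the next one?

March 2067 starts on a Tuesday; its first Sunday is the 6th, so the 2nd Sunday is the 13th — 2067-03-13.
2067-03-13 is after 2067-03-04, so that is the next one.

2067-03-13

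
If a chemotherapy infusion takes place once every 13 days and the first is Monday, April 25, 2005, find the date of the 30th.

May 7, 2006

The 30th occurrence is 29 intervals after the first: 29 × 13 = 377 days after April 25, 2005.
April has 30 days — 5 days to the end of April leaves 372.
May has 31 days (341 left).
June has 30 days (311 left).
July has 31 days (280 left).
August has 31 days (249 left).
September has 30 days (219 left).
October has 31 days (188 left).
November has 30 days (158 left).
December has 31 days (127 left).
January has 31 days (96 left).
February has 28 days (68 left).
March has 31 days (37 left).
April has 30 days (7 left).
7 days into May → May 7, 2006.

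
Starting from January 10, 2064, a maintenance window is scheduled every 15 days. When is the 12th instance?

The 12th occurrence is 11 intervals after the first: 11 × 15 = 165 days after January 10, 2064.
January has 31 days — 21 days to the end of January leaves 144.
February has 29 days (115 left).
March has 31 days (84 left).
April has 30 days (54 left).
May has 31 days (23 left).
23 days into June → June 23, 2064.

June 23, 2064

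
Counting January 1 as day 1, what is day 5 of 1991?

Jan 5, 1991

5 into Jan → Jan 5.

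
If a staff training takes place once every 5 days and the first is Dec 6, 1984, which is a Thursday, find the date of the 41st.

The 41st occurrence is 40 intervals after the first: 40 × 5 = 200 days after Dec 6, 1984.
Dec has 31 days — 25 days to the end of Dec leaves 175.
Jan has 31 days (144 left).
Feb has 28 days (116 left).
Mar has 31 days (85 left).
Apr has 30 days (55 left).
May has 31 days (24 left).
24 days into Jun → Jun 24, 1985.

Jun 24, 1985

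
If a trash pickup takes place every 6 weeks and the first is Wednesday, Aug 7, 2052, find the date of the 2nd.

The 2nd occurrence is 1 interval after the first: 1 × 42 = 42 days after Aug 7, 2052.
Aug has 31 days — 24 days to the end of Aug leaves 18.
18 days into Sep → Sep 18, 2052.

Sep 18, 2052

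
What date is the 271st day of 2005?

2005-09-28

January has 31 days (271 − 31 = 240 remain).
February has 28 days (240 − 28 = 212 remain).
March has 31 days (212 − 31 = 181 remain).
April has 30 days (181 − 30 = 151 remain).
May has 31 days (151 − 31 = 120 remain).
June has 30 days (120 − 30 = 90 remain).
July has 31 days (90 − 31 = 59 remain).
August has 31 days (59 − 31 = 28 remain).
28 into September → September 28.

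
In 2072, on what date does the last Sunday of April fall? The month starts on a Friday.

April 2072 begins on a Friday, so the first Sunday is April 3 (2 days later).
April 2072 has 30 days. Adding weeks: 3, 10, 17, 24 — the last one ≤ 30 is the 24th.

24 April 2072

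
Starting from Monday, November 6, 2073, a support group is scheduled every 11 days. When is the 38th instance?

The 38th occurrence is 37 intervals after the first: 37 × 11 = 407 days after November 6, 2073.
November has 30 days — 24 days to the end of November leaves 383.
December has 31 days (352 left).
January has 31 days (321 left).
February has 28 days (293 left).
March has 31 days (262 left).
April has 30 days (232 left).
May has 31 days (201 left).
June has 30 days (171 left).
July has 31 days (140 left).
August has 31 days (109 left).
September has 30 days (79 left).
October has 31 days (48 left).
November has 30 days (18 left).
18 days into December → December 18, 2074.

December 18, 2074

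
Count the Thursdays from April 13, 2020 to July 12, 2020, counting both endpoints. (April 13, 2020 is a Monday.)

April 13, 2020 is a Monday; the first Thursday on or after it is April 16, 2020 (3 days later).
From April 16, 2020 to July 12, 2020: 14 + 31 + 30 + 12 = 87 days (rest of April, May, June, July).
87 ÷ 7 = 12 full weeks with remainder 3, so 12 more Thursdays after the first → 13.

13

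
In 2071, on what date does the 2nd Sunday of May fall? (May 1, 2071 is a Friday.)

May 10, 2071

May 2071 begins on a Friday, so the first Sunday is May 3 (2 days later).
The 2nd Sunday is 1 weeks later: 3 + 7 = 10.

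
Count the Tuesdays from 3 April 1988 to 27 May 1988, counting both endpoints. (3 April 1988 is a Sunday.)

3 April 1988 is a Sunday; the first Tuesday on or after it is 5 April 1988 (2 days later).
From 5 April 1988 to 27 May 1988: 25 + 27 = 52 days (rest of April, May).
52 ÷ 7 = 7 full weeks with remainder 3, so 7 more Tuesdays after the first → 8.

8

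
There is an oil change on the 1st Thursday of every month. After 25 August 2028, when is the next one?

August 2028 starts on a Tuesday, so its 1st Thursday is 3 August 2028 (2 days in).
That is not after 25 August 2028, so look at September 2028.
September 2028 starts on a Friday, so its 1st Thursday is 7 September 2028 (6 days in).

7 September 2028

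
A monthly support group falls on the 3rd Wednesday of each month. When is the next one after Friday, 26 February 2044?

16 March 2044

February 2044 starts on a Monday; its first Wednesday is the 3rd, so the 3rd Wednesday is the 17th — 17 February 2044.
That is not after 26 February 2044, so look at March 2044.
March 2044 starts on a Tuesday; its first Wednesday is the 2nd, so the 3rd Wednesday is the 16th — 16 March 2044.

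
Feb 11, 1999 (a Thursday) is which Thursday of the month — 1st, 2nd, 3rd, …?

2nd

Day 11 falls in week ⌈11/7⌉ of the month.
Days 1–7 hold the 1st Thursday, 8–14 the 2nd, 15–21 the 3rd, 22–28 the 4th, 29–31 the 5th.
11 is in the range for the 2nd.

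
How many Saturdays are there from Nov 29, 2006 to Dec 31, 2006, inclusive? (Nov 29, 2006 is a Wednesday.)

5

Nov 29, 2006 is a Wednesday; the first Saturday on or after it is Dec 2, 2006 (3 days later).
From Dec 2, 2006 to Dec 31, 2006 is 31 − 2 = 29 days.
29 ÷ 7 = 4 full weeks with remainder 1, so 4 more Saturdays after the first → 5.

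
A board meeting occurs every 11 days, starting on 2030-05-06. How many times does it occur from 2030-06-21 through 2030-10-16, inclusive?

10

Occurrences land 11·i days after 2030-05-06 for i = 0, 1, 2, …
2030-06-21 is 46 days after the start; 46 ÷ 11 = 4 remainder 2; since the remainder is 2, round up to i = 5. First occurrence in the window: #6 on 2030-06-30 (5×11 = 55 days in).
2030-10-16 is 163 days after the start; 163 ÷ 11 = 14 remainder 9. Last occurrence in the window: #15 on 2030-10-07.
Occurrences #6 through #15: 10 in total.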